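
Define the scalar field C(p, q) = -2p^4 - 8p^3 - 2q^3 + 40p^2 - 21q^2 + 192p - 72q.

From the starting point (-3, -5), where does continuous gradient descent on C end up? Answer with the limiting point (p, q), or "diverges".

(-2, -4)

C is separable, so gradient descent decouples: p follows -∂C/∂p, q follows -∂C/∂q.
∂C/∂p = -8(p - 3)(p + 2)(p + 4); at p=-3 this is -48, so p increases.
∂C/∂q = -6(q + 3)(q + 4); at q=-5 this is -12, so q increases.
p converges to its nearest critical value -2 (a local min of the p-part); q converges to -4. The iterate converges to (-2, -4).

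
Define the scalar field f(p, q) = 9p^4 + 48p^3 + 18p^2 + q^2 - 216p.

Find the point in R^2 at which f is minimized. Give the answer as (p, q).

(1, 0)

f(p,q) separates as A(p) + B(q), so its minimum is min A + min B.
A'(p) = 36(p - 1)(p + 2)(p + 3) vanishes at p ∈ {-3, -2, 1}; B'(q) = 2q vanishes at q ∈ {0}.
Local minima of A (where A''>0): A(-3)=243, A(1)=-141. Local minima of B: B(0)=0.
So the global minimum of f is A(1) + B(0) = -141 + 0 = -141, attained at (1, 0).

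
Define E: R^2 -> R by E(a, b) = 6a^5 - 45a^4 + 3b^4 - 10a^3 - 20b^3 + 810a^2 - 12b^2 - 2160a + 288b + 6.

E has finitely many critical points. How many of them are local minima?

4

E separates as a function of a plus a function of b, so ∇E=0 decouples.
∂E/∂a = 30(a - 4)(a - 3)(a - 2)(a + 3) = 0 at a ∈ {-3, 2, 3, 4}; ∂E/∂b = 12(b - 4)(b - 3)(b + 2) = 0 at b ∈ {-2, 3, 4}.
The Hessian is diagonal: diag(E_aa, E_bb). Second derivatives: E_aa(-3)=-6300, E_aa(2)=300, E_aa(3)=-180, E_aa(4)=420; E_bb(-2)=360, E_bb(3)=-60, E_bb(4)=72.
Local minima occur where both diagonal entries positive: (2, -2), (2, 4), (4, -2), (4, 4). Count: 4.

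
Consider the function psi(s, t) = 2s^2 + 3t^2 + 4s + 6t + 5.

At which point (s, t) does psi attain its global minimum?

psi(s,t) separates as P(s) + Q(t) + 5, so its minimum is min P + min Q + 5.
P'(s) = 4s + 4 vanishes at s ∈ {-1}; Q'(t) = 6(t + 1) vanishes at t ∈ {-1}.
Local minima of P (where P''>0): P(-1)=-2. Local minima of Q: Q(-1)=-3.
So the global minimum of psi is P(-1) + Q(-1) + 5 = -2 − 3 + 5 = 0, attained at (-1, -1).

(-1, -1)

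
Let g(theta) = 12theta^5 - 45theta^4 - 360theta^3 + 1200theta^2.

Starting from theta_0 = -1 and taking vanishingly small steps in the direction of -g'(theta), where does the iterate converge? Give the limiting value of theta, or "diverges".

g'(theta) = 60theta(theta - 5)(theta - 2)(theta + 4), so g'(-1) = -3240.
Gradient descent moves in the -g' direction, i.e. theta is increasing.
The nearest critical point in that direction is theta = 0, where g'' = 2400 > 0 (a local minimum). The iterate converges there.

0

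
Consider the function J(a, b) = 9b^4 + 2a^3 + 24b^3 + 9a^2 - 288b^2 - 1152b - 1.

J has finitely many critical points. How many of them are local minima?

J separates as a function of a plus a function of b, so ∇J=0 decouples.
∂J/∂a = 6a(a + 3) = 0 at a ∈ {-3, 0}; ∂J/∂b = 36(b - 4)(b + 2)(b + 4) = 0 at b ∈ {-4, -2, 4}.
The Hessian is diagonal: diag(J_aa, J_bb). Second derivatives: J_aa(-3)=-18, J_aa(0)=18; J_bb(-4)=576, J_bb(-2)=-432, J_bb(4)=1728.
Local minima occur where both diagonal entries positive: (0, -4), (0, 4). Count: 2.

2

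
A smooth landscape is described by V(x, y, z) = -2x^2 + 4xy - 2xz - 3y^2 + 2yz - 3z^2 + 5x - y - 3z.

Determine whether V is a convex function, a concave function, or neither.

concave

V is quadratic, so its Hessian is the constant matrix H = [[-4, 4, -2], [4, -6, 2], [-2, 2, -6]].
Leading principal minors: -4, 8, -40.
Signs alternate −, +, − ⇒ H ≺ 0 ⇒ concave.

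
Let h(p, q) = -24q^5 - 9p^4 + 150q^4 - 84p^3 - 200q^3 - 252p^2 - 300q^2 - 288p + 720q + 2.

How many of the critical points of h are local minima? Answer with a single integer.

2

h separates as a function of p plus a function of q, so ∇h=0 decouples.
∂h/∂p = -36(p + 1)(p + 2)(p + 4) = 0 at p ∈ {-4, -2, -1}; ∂h/∂q = -120(q - 3)(q - 2)(q - 1)(q + 1) = 0 at q ∈ {-1, 1, 2, 3}.
The Hessian is diagonal: diag(h_pp, h_qq). Second derivatives: h_pp(-4)=-216, h_pp(-2)=72, h_pp(-1)=-108; h_qq(-1)=2880, h_qq(1)=-480, h_qq(2)=360, h_qq(3)=-960.
Local minima occur where both diagonal entries positive: (-2, -1), (-2, 2). Count: 2.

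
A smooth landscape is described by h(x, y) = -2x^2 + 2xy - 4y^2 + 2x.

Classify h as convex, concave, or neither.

concave

h is quadratic, so its Hessian is the constant matrix H = [[-4, 2], [2, -8]].
det(H) = 28, tr(H) = -12.
det(H) > 0 and tr(H) < 0, so H is negative definite everywhere: concave.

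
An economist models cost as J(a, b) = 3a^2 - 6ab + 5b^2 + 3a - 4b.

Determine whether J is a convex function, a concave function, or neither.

convex

J is quadratic, so its Hessian is the constant matrix H = [[6, -6], [-6, 10]].
det(H) = 24, tr(H) = 16.
det(H) > 0 and tr(H) > 0, so H is positive definite everywhere: convex.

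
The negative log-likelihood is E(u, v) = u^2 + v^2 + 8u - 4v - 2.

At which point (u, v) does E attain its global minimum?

(-4, 2)

E(u,v) separates as P(u) + Q(v) − 2, so its minimum is min P + min Q − 2.
P'(u) = 2u + 8 vanishes at u ∈ {-4}; Q'(v) = 2v - 4 vanishes at v ∈ {2}.
Local minima of P (where P''>0): P(-4)=-16. Local minima of Q: Q(2)=-4.
So the global minimum of E is P(-4) + Q(2) − 2 = -16 − 4 − 2 = -22, attained at (-4, 2).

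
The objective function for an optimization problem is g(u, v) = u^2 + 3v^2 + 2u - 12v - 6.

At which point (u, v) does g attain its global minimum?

g(u,v) separates as P(u) + Q(v) − 6, so its minimum is min P + min Q − 6.
P'(u) = 2u + 2 vanishes at u ∈ {-1}; Q'(v) = 6v - 12 vanishes at v ∈ {2}.
Local minima of P (where P''>0): P(-1)=-1. Local minima of Q: Q(2)=-12.
So the global minimum of g is P(-1) + Q(2) − 6 = -1 − 12 − 6 = -19, attained at (-1, 2).

(-1, 2)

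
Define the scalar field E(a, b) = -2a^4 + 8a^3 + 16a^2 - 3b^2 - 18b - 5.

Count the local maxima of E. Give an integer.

2

E separates as a function of a plus a function of b, so ∇E=0 decouples.
∂E/∂a = -8a(a - 4)(a + 1) = 0 at a ∈ {-1, 0, 4}; ∂E/∂b = -6(b + 3) = 0 at b ∈ {-3}.
The Hessian is diagonal: diag(E_aa, E_bb). Second derivatives: E_aa(-1)=-40, E_aa(0)=32, E_aa(4)=-160; E_bb(-3)=-6.
Local maxima occur where both diagonal entries negative: (-1, -3), (4, -3). Count: 2.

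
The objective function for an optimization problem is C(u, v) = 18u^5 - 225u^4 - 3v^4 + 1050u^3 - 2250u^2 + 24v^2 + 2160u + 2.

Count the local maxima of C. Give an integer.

4

C separates as a function of u plus a function of v, so ∇C=0 decouples.
∂C/∂u = 90(u - 4)(u - 3)(u - 2)(u - 1) = 0 at u ∈ {1, 2, 3, 4}; ∂C/∂v = -12v(v - 2)(v + 2) = 0 at v ∈ {-2, 0, 2}.
The Hessian is diagonal: diag(C_uu, C_vv). Second derivatives: C_uu(1)=-540, C_uu(2)=180, C_uu(3)=-180, C_uu(4)=540; C_vv(-2)=-96, C_vv(0)=48, C_vv(2)=-96.
Local maxima occur where both diagonal entries negative: (1, -2), (1, 2), (3, -2), (3, 2). Count: 4.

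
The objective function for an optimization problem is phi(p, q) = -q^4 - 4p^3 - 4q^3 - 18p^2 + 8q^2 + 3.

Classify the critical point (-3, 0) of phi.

local minimum

The mixed partial ∂²phi/∂p∂q is 0, so the Hessian at any point is diag(phi_pp, phi_qq) = diag(-12(2p + 3), 4(-3q^2 - 6q + 4)).
At (-3, 0): H = diag(36, 16).
Both eigenvalues are positive, so H is positive definite: a local minimum.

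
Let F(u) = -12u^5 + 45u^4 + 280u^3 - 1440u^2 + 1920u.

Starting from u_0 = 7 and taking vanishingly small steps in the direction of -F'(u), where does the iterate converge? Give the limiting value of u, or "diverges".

diverges

F'(u) = -60(u - 4)(u - 2)(u - 1)(u + 4), so F'(7) = -59400.
Gradient descent moves in the -F' direction, i.e. u is increasing.
There is no critical point above u=7, and F' keeps the same sign, so the iterate runs off to +∞.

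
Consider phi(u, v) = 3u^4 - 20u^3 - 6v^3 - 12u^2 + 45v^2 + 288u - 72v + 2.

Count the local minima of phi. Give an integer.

phi separates as a function of u plus a function of v, so ∇phi=0 decouples.
∂phi/∂u = 12(u - 4)(u - 3)(u + 2) = 0 at u ∈ {-2, 3, 4}; ∂phi/∂v = -18(v - 4)(v - 1) = 0 at v ∈ {1, 4}.
The Hessian is diagonal: diag(phi_uu, phi_vv). Second derivatives: phi_uu(-2)=360, phi_uu(3)=-60, phi_uu(4)=72; phi_vv(1)=54, phi_vv(4)=-54.
Local minima occur where both diagonal entries positive: (-2, 1), (4, 1). Count: 2.

2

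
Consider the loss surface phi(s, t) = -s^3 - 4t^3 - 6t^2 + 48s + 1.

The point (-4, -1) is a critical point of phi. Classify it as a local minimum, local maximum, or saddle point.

The mixed partial ∂²phi/∂s∂t is 0, so the Hessian at any point is diag(phi_ss, phi_tt) = diag(-6s, -12(2t + 1)).
At (-4, -1): H = diag(24, 12).
Both eigenvalues are positive, so H is positive definite: a local minimum.

local minimum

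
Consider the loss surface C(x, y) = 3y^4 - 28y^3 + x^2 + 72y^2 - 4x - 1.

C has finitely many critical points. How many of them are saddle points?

C separates as a function of x plus a function of y, so ∇C=0 decouples.
∂C/∂x = 2(x - 2) = 0 at x ∈ {2}; ∂C/∂y = 12y(y - 4)(y - 3) = 0 at y ∈ {0, 3, 4}.
The Hessian is diagonal: diag(C_xx, C_yy). Second derivatives: C_xx(2)=2; C_yy(0)=144, C_yy(3)=-36, C_yy(4)=48.
Saddle points occur where the two diagonal entries have opposite signs: (2, 3). Count: 1.

1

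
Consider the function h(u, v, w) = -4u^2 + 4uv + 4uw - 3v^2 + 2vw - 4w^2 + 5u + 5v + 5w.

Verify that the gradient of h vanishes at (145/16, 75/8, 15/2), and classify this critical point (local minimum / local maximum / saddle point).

local maximum

∇h = (-8u + 4v + 4w + 5, 4u - 6v + 2w + 5, 4u + 2v - 8w + 5); substituting (145/16, 75/8, 15/2) gives ∇h = (0, 0, 0), so (145/16, 75/8, 15/2) is indeed a critical point.
The Hessian is constant: H = [[-8, 4, 4], [4, -6, 2], [4, 2, -8]].
Leading principal minors: Δ₁ = -8, Δ₂ = 32, Δ₃ = -64.
The minors alternate sign starting negative (−, +, −), so H is negative definite: a local maximum.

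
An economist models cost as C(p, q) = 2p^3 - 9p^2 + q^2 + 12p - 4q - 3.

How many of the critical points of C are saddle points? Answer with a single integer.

1

C separates as a function of p plus a function of q, so ∇C=0 decouples.
∂C/∂p = 6(p - 2)(p - 1) = 0 at p ∈ {1, 2}; ∂C/∂q = 2(q - 2) = 0 at q ∈ {2}.
The Hessian is diagonal: diag(C_pp, C_qq). Second derivatives: C_pp(1)=-6, C_pp(2)=6; C_qq(2)=2.
Saddle points occur where the two diagonal entries have opposite signs: (1, 2). Count: 1.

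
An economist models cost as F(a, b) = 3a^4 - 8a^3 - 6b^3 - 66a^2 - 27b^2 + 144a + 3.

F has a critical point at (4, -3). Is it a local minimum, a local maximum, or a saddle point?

local minimum

The mixed partial ∂²F/∂a∂b is 0, so the Hessian at any point is diag(F_aa, F_bb) = diag(12(3a^2 - 4a - 11), -18(2b + 3)).
At (4, -3): H = diag(252, 54).
Both eigenvalues are positive, so H is positive definite: a local minimum.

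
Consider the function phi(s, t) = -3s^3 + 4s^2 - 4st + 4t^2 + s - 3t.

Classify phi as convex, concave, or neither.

The term -3s^3 is cubic, so the Hessian is not constant.
∂²phi/∂s² = -18s + 8, which takes both signs as s varies (negative for sufficiently large s). A diagonal entry of the Hessian changing sign means the Hessian is neither positive- nor negative-semidefinite on all of R^2.

neither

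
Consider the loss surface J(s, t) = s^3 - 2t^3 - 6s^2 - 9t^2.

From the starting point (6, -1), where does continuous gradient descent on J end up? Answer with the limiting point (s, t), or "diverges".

(4, -3)

J is separable, so gradient descent decouples: s follows -∂J/∂s, t follows -∂J/∂t.
∂J/∂s = 3s(s - 4); at s=6 this is 36, so s decreases.
∂J/∂t = -6t(t + 3); at t=-1 this is 12, so t decreases.
s converges to its nearest critical value 4 (a local min of the s-part); t converges to -3. The iterate converges to (4, -3).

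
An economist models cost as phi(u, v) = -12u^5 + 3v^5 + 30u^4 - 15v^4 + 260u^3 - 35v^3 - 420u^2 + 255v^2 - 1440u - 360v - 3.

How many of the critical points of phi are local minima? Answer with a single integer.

4

phi separates as a function of u plus a function of v, so ∇phi=0 decouples.
∂phi/∂u = -60(u - 4)(u - 2)(u + 1)(u + 3) = 0 at u ∈ {-3, -1, 2, 4}; ∂phi/∂v = 15(v - 4)(v - 2)(v - 1)(v + 3) = 0 at v ∈ {-3, 1, 2, 4}.
The Hessian is diagonal: diag(phi_uu, phi_vv). Second derivatives: phi_uu(-3)=4200, phi_uu(-1)=-1800, phi_uu(2)=1800, phi_uu(4)=-4200; phi_vv(-3)=-2100, phi_vv(1)=180, phi_vv(2)=-150, phi_vv(4)=630.
Local minima occur where both diagonal entries positive: (-3, 1), (-3, 4), (2, 1), (2, 4). Count: 4.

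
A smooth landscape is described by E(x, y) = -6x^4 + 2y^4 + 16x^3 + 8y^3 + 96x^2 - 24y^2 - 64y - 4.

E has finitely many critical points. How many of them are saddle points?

E separates as a function of x plus a function of y, so ∇E=0 decouples.
∂E/∂x = -24x(x - 4)(x + 2) = 0 at x ∈ {-2, 0, 4}; ∂E/∂y = 8(y - 2)(y + 1)(y + 4) = 0 at y ∈ {-4, -1, 2}.
The Hessian is diagonal: diag(E_xx, E_yy). Second derivatives: E_xx(-2)=-288, E_xx(0)=192, E_xx(4)=-576; E_yy(-4)=144, E_yy(-1)=-72, E_yy(2)=144.
Saddle points occur where the two diagonal entries have opposite signs: (-2, -4), (-2, 2), (0, -1), (4, -4), (4, 2). Count: 5.

5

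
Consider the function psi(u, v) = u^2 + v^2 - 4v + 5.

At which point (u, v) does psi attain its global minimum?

(0, 2)

psi(u,v) separates as P(u) + Q(v) + 5, so its minimum is min P + min Q + 5.
P'(u) = 2u vanishes at u ∈ {0}; Q'(v) = 2v - 4 vanishes at v ∈ {2}.
Local minima of P (where P''>0): P(0)=0. Local minima of Q: Q(2)=-4.
So the global minimum of psi is P(0) + Q(2) + 5 = 0 − 4 + 5 = 1, attained at (0, 2).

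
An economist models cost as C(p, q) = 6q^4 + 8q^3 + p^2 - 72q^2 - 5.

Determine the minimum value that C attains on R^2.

-383

C(p,q) separates as A(p) + B(q) − 5, so its minimum is min A + min B − 5.
A'(p) = 2p vanishes at p ∈ {0}; B'(q) = 24q(q - 2)(q + 3) vanishes at q ∈ {-3, 0, 2}.
Local minima of A (where A''>0): A(0)=0. Local minima of B: B(-3)=-378, B(2)=-128.
So the global minimum of C is A(0) + B(-3) − 5 = 0 − 378 − 5 = -383, attained at (0, -3).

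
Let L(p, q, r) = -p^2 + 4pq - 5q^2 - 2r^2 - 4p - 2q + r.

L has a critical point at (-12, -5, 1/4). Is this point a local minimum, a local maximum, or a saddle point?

local maximum

The Hessian is constant: H = [[-2, 4, 0], [4, -10, 0], [0, 0, -4]].
Leading principal minors: Δ₁ = -2, Δ₂ = 4, Δ₃ = -16.
The minors alternate sign starting negative (−, +, −), so H is negative definite: a local maximum.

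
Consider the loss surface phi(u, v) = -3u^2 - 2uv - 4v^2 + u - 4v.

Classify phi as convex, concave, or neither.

concave

phi is quadratic, so its Hessian is the constant matrix H = [[-6, -2], [-2, -8]].
det(H) = 44, tr(H) = -14.
det(H) > 0 and tr(H) < 0, so H is negative definite everywhere: concave.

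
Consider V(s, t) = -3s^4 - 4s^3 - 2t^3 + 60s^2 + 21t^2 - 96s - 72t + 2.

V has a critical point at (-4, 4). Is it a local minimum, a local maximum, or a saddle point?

local maximum

The mixed partial ∂²V/∂s∂t is 0, so the Hessian at any point is diag(V_ss, V_tt) = diag(12(-3s^2 - 2s + 10), 6(-2t + 7)).
At (-4, 4): H = diag(-360, -6).
Both eigenvalues are negative, so H is negative definite: a local maximum.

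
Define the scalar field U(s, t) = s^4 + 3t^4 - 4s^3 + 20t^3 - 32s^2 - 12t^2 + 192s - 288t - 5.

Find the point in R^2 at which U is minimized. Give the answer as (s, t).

(-4, 2)

U(s,t) separates as P(s) + Q(t) − 5, so its minimum is min P + min Q − 5.
P'(s) = 4(s - 4)(s - 3)(s + 4) vanishes at s ∈ {-4, 3, 4}; Q'(t) = 12(t - 2)(t + 3)(t + 4) vanishes at t ∈ {-4, -3, 2}.
Local minima of P (where P''>0): P(-4)=-768, P(4)=256. Local minima of Q: Q(-4)=448, Q(2)=-416.
So the global minimum of U is P(-4) + Q(2) − 5 = -768 − 416 − 5 = -1189, attained at (-4, 2).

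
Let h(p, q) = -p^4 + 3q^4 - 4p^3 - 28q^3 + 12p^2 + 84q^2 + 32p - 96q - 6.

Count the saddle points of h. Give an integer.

5

h separates as a function of p plus a function of q, so ∇h=0 decouples.
∂h/∂p = -4(p - 2)(p + 1)(p + 4) = 0 at p ∈ {-4, -1, 2}; ∂h/∂q = 12(q - 4)(q - 2)(q - 1) = 0 at q ∈ {1, 2, 4}.
The Hessian is diagonal: diag(h_pp, h_qq). Second derivatives: h_pp(-4)=-72, h_pp(-1)=36, h_pp(2)=-72; h_qq(1)=36, h_qq(2)=-24, h_qq(4)=72.
Saddle points occur where the two diagonal entries have opposite signs: (-4, 1), (-4, 4), (-1, 2), (2, 1), (2, 4). Count: 5.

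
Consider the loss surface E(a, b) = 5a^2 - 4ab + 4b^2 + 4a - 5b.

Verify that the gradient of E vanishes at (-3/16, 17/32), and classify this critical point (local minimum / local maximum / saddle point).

∇E = (10a - 4b + 4, -4a + 8b - 5); substituting (-3/16, 17/32) gives ∇E = (0, 0), so (-3/16, 17/32) is indeed a critical point.
The Hessian of E is constant: H = [[10, -4], [-4, 8]].
det(H) = 10·8 − (-4)² = 64.
det(H) > 0 and tr(H) = 18 > 0, so H is positive definite and the point is a local minimum.

local minimum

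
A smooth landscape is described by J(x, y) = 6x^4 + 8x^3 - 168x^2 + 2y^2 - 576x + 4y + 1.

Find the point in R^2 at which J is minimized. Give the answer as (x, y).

(4, -1)

J(x,y) separates as P(x) + Q(y) + 1, so its minimum is min P + min Q + 1.
P'(x) = 24(x - 4)(x + 2)(x + 3) vanishes at x ∈ {-3, -2, 4}; Q'(y) = 4y + 4 vanishes at y ∈ {-1}.
Local minima of P (where P''>0): P(-3)=486, P(4)=-2944. Local minima of Q: Q(-1)=-2.
So the global minimum of J is P(4) + Q(-1) + 1 = -2944 − 2 + 1 = -2945, attained at (4, -1).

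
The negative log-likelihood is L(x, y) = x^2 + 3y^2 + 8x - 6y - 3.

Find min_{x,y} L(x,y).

L(x,y) separates as P(x) + Q(y) − 3, so its minimum is min P + min Q − 3.
P'(x) = 2x + 8 vanishes at x ∈ {-4}; Q'(y) = 6y - 6 vanishes at y ∈ {1}.
Local minima of P (where P''>0): P(-4)=-16. Local minima of Q: Q(1)=-3.
So the global minimum of L is P(-4) + Q(1) − 3 = -16 − 3 − 3 = -22, attained at (-4, 1).

-22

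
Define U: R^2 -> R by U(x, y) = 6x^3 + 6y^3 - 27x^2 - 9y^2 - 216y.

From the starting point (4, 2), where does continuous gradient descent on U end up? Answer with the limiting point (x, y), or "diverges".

(3, 4)

U is separable, so gradient descent decouples: x follows -∂U/∂x, y follows -∂U/∂y.
∂U/∂x = 18x(x - 3); at x=4 this is 72, so x decreases.
∂U/∂y = 18(y - 4)(y + 3); at y=2 this is -180, so y increases.
x converges to its nearest critical value 3 (a local min of the x-part); y converges to 4. The iterate converges to (3, 4).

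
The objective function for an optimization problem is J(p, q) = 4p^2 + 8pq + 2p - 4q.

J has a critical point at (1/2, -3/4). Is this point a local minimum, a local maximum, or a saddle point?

saddle point

The Hessian of J is constant: H = [[8, 8], [8, 0]].
det(H) = 8·0 − 8² = -64.
Since det(H) < 0, H is indefinite and the critical point is a saddle point.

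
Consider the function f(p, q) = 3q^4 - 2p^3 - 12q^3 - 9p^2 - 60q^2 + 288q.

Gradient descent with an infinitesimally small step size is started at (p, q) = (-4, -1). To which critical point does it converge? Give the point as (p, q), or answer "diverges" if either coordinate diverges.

f is separable, so gradient descent decouples: p follows -∂f/∂p, q follows -∂f/∂q.
∂f/∂p = -6p(p + 3); at p=-4 this is -24, so p increases.
∂f/∂q = 12(q - 4)(q - 2)(q + 3); at q=-1 this is 360, so q decreases.
p converges to its nearest critical value -3 (a local min of the p-part); q converges to -3. The iterate converges to (-3, -3).

(-3, -3)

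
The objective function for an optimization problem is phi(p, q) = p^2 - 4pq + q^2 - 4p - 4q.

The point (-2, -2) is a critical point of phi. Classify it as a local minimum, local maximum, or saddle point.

saddle point

The Hessian of phi is constant: H = [[2, -4], [-4, 2]].
det(H) = 2·2 − (-4)² = -12.
Since det(H) < 0, H is indefinite and the critical point is a saddle point.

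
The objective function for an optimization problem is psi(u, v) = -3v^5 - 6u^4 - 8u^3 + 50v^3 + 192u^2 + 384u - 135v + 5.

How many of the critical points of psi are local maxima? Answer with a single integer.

psi separates as a function of u plus a function of v, so ∇psi=0 decouples.
∂psi/∂u = -24(u - 4)(u + 1)(u + 4) = 0 at u ∈ {-4, -1, 4}; ∂psi/∂v = -15(v - 3)(v - 1)(v + 1)(v + 3) = 0 at v ∈ {-3, -1, 1, 3}.
The Hessian is diagonal: diag(psi_uu, psi_vv). Second derivatives: psi_uu(-4)=-576, psi_uu(-1)=360, psi_uu(4)=-960; psi_vv(-3)=720, psi_vv(-1)=-240, psi_vv(1)=240, psi_vv(3)=-720.
Local maxima occur where both diagonal entries negative: (-4, -1), (-4, 3), (4, -1), (4, 3). Count: 4.

4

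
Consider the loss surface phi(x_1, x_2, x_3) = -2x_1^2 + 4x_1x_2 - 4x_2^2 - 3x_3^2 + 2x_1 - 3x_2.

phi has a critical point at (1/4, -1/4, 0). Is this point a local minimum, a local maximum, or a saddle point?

local maximum

The Hessian is constant: H = [[-4, 4, 0], [4, -8, 0], [0, 0, -6]].
Leading principal minors: Δ₁ = -4, Δ₂ = 16, Δ₃ = -96.
The minors alternate sign starting negative (−, +, −), so H is negative definite: a local maximum.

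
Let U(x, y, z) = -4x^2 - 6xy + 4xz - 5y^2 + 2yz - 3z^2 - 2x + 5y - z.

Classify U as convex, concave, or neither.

U is quadratic, so its Hessian is the constant matrix H = [[-8, -6, 4], [-6, -10, 2], [4, 2, -6]].
Leading principal minors: -8, 44, -168.
Signs alternate −, +, − ⇒ H ≺ 0 ⇒ concave.

concave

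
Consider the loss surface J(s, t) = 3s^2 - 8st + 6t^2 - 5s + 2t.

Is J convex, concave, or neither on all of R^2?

J is quadratic, so its Hessian is the constant matrix H = [[6, -8], [-8, 12]].
det(H) = 8, tr(H) = 18.
det(H) > 0 and tr(H) > 0, so H is positive definite everywhere: convex.

convex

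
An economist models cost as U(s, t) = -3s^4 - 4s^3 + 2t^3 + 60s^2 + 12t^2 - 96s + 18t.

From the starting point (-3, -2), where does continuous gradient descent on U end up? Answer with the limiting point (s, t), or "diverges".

U is separable, so gradient descent decouples: s follows -∂U/∂s, t follows -∂U/∂t.
∂U/∂s = -12(s - 2)(s - 1)(s + 4); at s=-3 this is -240, so s increases.
∂U/∂t = 6(t + 1)(t + 3); at t=-2 this is -6, so t increases.
s converges to its nearest critical value 1 (a local min of the s-part); t converges to -1. The iterate converges to (1, -1).

(1, -1)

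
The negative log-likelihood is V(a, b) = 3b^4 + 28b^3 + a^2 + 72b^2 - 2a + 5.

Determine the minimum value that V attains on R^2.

V(a,b) separates as P(a) + Q(b) + 5, so its minimum is min P + min Q + 5.
P'(a) = 2a - 2 vanishes at a ∈ {1}; Q'(b) = 12b(b + 3)(b + 4) vanishes at b ∈ {-4, -3, 0}.
Local minima of P (where P''>0): P(1)=-1. Local minima of Q: Q(-4)=128, Q(0)=0.
So the global minimum of V is P(1) + Q(0) + 5 = -1 + 0 + 5 = 4, attained at (1, 0).

4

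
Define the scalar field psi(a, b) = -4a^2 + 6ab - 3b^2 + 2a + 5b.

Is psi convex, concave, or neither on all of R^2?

concave

psi is quadratic, so its Hessian is the constant matrix H = [[-8, 6], [6, -6]].
det(H) = 12, tr(H) = -14.
det(H) > 0 and tr(H) < 0, so H is negative definite everywhere: concave.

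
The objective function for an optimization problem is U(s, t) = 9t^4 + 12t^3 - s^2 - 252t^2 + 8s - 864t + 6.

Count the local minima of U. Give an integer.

U separates as a function of s plus a function of t, so ∇U=0 decouples.
∂U/∂s = -2(s - 4) = 0 at s ∈ {4}; ∂U/∂t = 36(t - 4)(t + 2)(t + 3) = 0 at t ∈ {-3, -2, 4}.
The Hessian is diagonal: diag(U_ss, U_tt). Second derivatives: U_ss(4)=-2; U_tt(-3)=252, U_tt(-2)=-216, U_tt(4)=1512.
Local minima occur where both diagonal entries positive: none. Count: 0.

0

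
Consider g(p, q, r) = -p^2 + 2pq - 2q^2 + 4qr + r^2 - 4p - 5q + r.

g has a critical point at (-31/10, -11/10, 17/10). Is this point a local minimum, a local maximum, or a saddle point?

The Hessian is constant: H = [[-2, 2, 0], [2, -4, 4], [0, 4, 2]].
Leading principal minors: Δ₁ = -2, Δ₂ = 4, Δ₃ = 40.
The minors fit neither the all-positive nor the alternating-sign pattern, so H is indefinite: a saddle point.

saddle point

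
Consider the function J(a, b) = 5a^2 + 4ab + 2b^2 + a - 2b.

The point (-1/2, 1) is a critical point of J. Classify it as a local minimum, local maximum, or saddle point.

The Hessian of J is constant: H = [[10, 4], [4, 4]].
det(H) = 10·4 − 4² = 24.
det(H) > 0 and tr(H) = 14 > 0, so H is positive definite and the point is a local minimum.

local minimum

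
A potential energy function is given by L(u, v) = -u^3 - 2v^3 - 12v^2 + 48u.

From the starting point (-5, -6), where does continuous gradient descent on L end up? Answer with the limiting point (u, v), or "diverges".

L is separable, so gradient descent decouples: u follows -∂L/∂u, v follows -∂L/∂v.
∂L/∂u = -3(u - 4)(u + 4); at u=-5 this is -27, so u increases.
∂L/∂v = -6v(v + 4); at v=-6 this is -72, so v increases.
u converges to its nearest critical value -4 (a local min of the u-part); v converges to -4. The iterate converges to (-4, -4).

(-4, -4)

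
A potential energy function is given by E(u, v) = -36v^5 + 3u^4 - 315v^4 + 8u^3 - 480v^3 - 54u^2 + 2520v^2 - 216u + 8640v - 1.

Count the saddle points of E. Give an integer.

E separates as a function of u plus a function of v, so ∇E=0 decouples.
∂E/∂u = 12(u - 3)(u + 2)(u + 3) = 0 at u ∈ {-3, -2, 3}; ∂E/∂v = -180(v - 2)(v + 2)(v + 3)(v + 4) = 0 at v ∈ {-4, -3, -2, 2}.
The Hessian is diagonal: diag(E_uu, E_vv). Second derivatives: E_uu(-3)=72, E_uu(-2)=-60, E_uu(3)=360; E_vv(-4)=2160, E_vv(-3)=-900, E_vv(-2)=1440, E_vv(2)=-21600.
Saddle points occur where the two diagonal entries have opposite signs: (-3, -3), (-3, 2), (-2, -4), (-2, -2), (3, -3), (3, 2). Count: 6.

6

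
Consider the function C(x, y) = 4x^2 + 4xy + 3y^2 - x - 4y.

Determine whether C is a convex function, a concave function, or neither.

C is quadratic, so its Hessian is the constant matrix H = [[8, 4], [4, 6]].
det(H) = 32, tr(H) = 14.
det(H) > 0 and tr(H) > 0, so H is positive definite everywhere: convex.

convex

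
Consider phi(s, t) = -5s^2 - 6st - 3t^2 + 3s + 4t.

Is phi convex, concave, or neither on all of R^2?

concave

phi is quadratic, so its Hessian is the constant matrix H = [[-10, -6], [-6, -6]].
det(H) = 24, tr(H) = -16.
det(H) > 0 and tr(H) < 0, so H is negative definite everywhere: concave.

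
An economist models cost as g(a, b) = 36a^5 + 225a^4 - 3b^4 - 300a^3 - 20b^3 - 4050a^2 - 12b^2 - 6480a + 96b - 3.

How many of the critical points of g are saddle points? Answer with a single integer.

g separates as a function of a plus a function of b, so ∇g=0 decouples.
∂g/∂a = 180(a - 3)(a + 1)(a + 3)(a + 4) = 0 at a ∈ {-4, -3, -1, 3}; ∂g/∂b = -12(b - 1)(b + 2)(b + 4) = 0 at b ∈ {-4, -2, 1}.
The Hessian is diagonal: diag(g_aa, g_bb). Second derivatives: g_aa(-4)=-3780, g_aa(-3)=2160, g_aa(-1)=-4320, g_aa(3)=30240; g_bb(-4)=-120, g_bb(-2)=72, g_bb(1)=-180.
Saddle points occur where the two diagonal entries have opposite signs: (-4, -2), (-3, -4), (-3, 1), (-1, -2), (3, -4), (3, 1). Count: 6.

6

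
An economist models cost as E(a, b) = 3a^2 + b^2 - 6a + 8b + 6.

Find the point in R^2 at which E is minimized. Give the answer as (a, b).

(1, -4)

E(a,b) separates as P(a) + Q(b) + 6, so its minimum is min P + min Q + 6.
P'(a) = 6a - 6 vanishes at a ∈ {1}; Q'(b) = 2b + 8 vanishes at b ∈ {-4}.
Local minima of P (where P''>0): P(1)=-3. Local minima of Q: Q(-4)=-16.
So the global minimum of E is P(1) + Q(-4) + 6 = -3 − 16 + 6 = -13, attained at (1, -4).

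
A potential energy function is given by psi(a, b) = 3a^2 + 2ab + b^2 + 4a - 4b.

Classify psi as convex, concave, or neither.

psi is quadratic, so its Hessian is the constant matrix H = [[6, 2], [2, 2]].
det(H) = 8, tr(H) = 8.
det(H) > 0 and tr(H) > 0, so H is positive definite everywhere: convex.

convex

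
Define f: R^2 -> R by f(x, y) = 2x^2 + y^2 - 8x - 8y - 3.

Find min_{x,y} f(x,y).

-27

f(x,y) separates as P(x) + Q(y) − 3, so its minimum is min P + min Q − 3.
P'(x) = 4x - 8 vanishes at x ∈ {2}; Q'(y) = 2y - 8 vanishes at y ∈ {4}.
Local minima of P (where P''>0): P(2)=-8. Local minima of Q: Q(4)=-16.
So the global minimum of f is P(2) + Q(4) − 3 = -8 − 16 − 3 = -27, attained at (2, 4).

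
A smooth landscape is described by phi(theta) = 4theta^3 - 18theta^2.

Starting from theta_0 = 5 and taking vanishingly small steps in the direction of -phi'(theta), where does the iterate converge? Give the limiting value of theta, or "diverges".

3

phi'(theta) = 12theta(theta - 3), so phi'(5) = 120.
Gradient descent moves in the -phi' direction, i.e. theta is decreasing.
The nearest critical point in that direction is theta = 3, where phi'' = 36 > 0 (a local minimum). The iterate converges there.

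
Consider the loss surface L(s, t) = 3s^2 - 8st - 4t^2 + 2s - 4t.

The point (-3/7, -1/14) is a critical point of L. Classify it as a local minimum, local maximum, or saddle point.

The Hessian of L is constant: H = [[6, -8], [-8, -8]].
det(H) = 6·(-8) − (-8)² = -112.
Since det(H) < 0, H is indefinite and the critical point is a saddle point.

saddle point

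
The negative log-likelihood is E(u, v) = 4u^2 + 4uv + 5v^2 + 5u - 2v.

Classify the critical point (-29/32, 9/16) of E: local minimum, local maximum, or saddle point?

local minimum

The Hessian of E is constant: H = [[8, 4], [4, 10]].
det(H) = 8·10 − 4² = 64.
det(H) > 0 and tr(H) = 18 > 0, so H is positive definite and the point is a local minimum.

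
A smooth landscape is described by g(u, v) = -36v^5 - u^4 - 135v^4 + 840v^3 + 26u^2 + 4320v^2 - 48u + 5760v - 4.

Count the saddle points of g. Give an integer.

g separates as a function of u plus a function of v, so ∇g=0 decouples.
∂g/∂u = -4(u - 3)(u - 1)(u + 4) = 0 at u ∈ {-4, 1, 3}; ∂g/∂v = -180(v - 4)(v + 1)(v + 2)(v + 4) = 0 at v ∈ {-4, -2, -1, 4}.
The Hessian is diagonal: diag(g_uu, g_vv). Second derivatives: g_uu(-4)=-140, g_uu(1)=40, g_uu(3)=-56; g_vv(-4)=8640, g_vv(-2)=-2160, g_vv(-1)=2700, g_vv(4)=-43200.
Saddle points occur where the two diagonal entries have opposite signs: (-4, -4), (-4, -1), (1, -2), (1, 4), (3, -4), (3, -1). Count: 6.

6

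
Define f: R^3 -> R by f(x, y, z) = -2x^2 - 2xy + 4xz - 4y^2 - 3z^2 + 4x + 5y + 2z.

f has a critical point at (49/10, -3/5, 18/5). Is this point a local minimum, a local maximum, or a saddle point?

The Hessian is constant: H = [[-4, -2, 4], [-2, -8, 0], [4, 0, -6]].
Leading principal minors: Δ₁ = -4, Δ₂ = 28, Δ₃ = -40.
The minors alternate sign starting negative (−, +, −), so H is negative definite: a local maximum.

local maximum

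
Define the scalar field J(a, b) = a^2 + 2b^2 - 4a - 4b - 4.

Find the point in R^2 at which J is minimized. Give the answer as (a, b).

(2, 1)

J(a,b) separates as P(a) + Q(b) − 4, so its minimum is min P + min Q − 4.
P'(a) = 2a - 4 vanishes at a ∈ {2}; Q'(b) = 4b - 4 vanishes at b ∈ {1}.
Local minima of P (where P''>0): P(2)=-4. Local minima of Q: Q(1)=-2.
So the global minimum of J is P(2) + Q(1) − 4 = -4 − 2 − 4 = -10, attained at (2, 1).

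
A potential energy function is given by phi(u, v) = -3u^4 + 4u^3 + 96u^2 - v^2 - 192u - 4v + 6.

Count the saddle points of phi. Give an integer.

phi separates as a function of u plus a function of v, so ∇phi=0 decouples.
∂phi/∂u = -12(u - 4)(u - 1)(u + 4) = 0 at u ∈ {-4, 1, 4}; ∂phi/∂v = -2(v + 2) = 0 at v ∈ {-2}.
The Hessian is diagonal: diag(phi_uu, phi_vv). Second derivatives: phi_uu(-4)=-480, phi_uu(1)=180, phi_uu(4)=-288; phi_vv(-2)=-2.
Saddle points occur where the two diagonal entries have opposite signs: (1, -2). Count: 1.

1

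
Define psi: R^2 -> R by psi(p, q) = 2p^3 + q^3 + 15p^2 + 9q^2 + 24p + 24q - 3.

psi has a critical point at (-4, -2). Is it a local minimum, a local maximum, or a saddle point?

The mixed partial ∂²psi/∂p∂q is 0, so the Hessian at any point is diag(psi_pp, psi_qq) = diag(6(2p + 5), 6(q + 3)).
At (-4, -2): H = diag(-18, 6).
The eigenvalues have opposite signs, so H is indefinite: a saddle point.

saddle point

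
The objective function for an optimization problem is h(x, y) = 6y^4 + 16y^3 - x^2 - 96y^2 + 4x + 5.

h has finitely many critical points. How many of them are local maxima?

1

h separates as a function of x plus a function of y, so ∇h=0 decouples.
∂h/∂x = -2(x - 2) = 0 at x ∈ {2}; ∂h/∂y = 24y(y - 2)(y + 4) = 0 at y ∈ {-4, 0, 2}.
The Hessian is diagonal: diag(h_xx, h_yy). Second derivatives: h_xx(2)=-2; h_yy(-4)=576, h_yy(0)=-192, h_yy(2)=288.
Local maxima occur where both diagonal entries negative: (2, 0). Count: 1.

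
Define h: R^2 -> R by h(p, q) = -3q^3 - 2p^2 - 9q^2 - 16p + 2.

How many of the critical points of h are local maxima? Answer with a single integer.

1

h separates as a function of p plus a function of q, so ∇h=0 decouples.
∂h/∂p = -4(p + 4) = 0 at p ∈ {-4}; ∂h/∂q = -9q(q + 2) = 0 at q ∈ {-2, 0}.
The Hessian is diagonal: diag(h_pp, h_qq). Second derivatives: h_pp(-4)=-4; h_qq(-2)=18, h_qq(0)=-18.
Local maxima occur where both diagonal entries negative: (-4, 0). Count: 1.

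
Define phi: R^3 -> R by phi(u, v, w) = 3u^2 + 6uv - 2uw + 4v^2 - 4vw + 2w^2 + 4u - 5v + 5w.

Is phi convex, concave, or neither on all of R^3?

convex

phi is quadratic, so its Hessian is the constant matrix H = [[6, 6, -2], [6, 8, -4], [-2, -4, 4]].
Leading principal minors: 6, 12, 16.
All positive ⇒ H ≻ 0 ⇒ convex.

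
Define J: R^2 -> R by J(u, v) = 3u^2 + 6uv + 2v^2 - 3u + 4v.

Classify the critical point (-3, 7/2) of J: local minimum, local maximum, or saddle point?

The Hessian of J is constant: H = [[6, 6], [6, 4]].
det(H) = 6·4 − 6² = -12.
Since det(H) < 0, H is indefinite and the critical point is a saddle point.

saddle point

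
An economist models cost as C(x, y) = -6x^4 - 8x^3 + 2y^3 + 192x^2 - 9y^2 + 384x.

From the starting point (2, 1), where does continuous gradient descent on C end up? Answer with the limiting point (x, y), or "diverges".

C is separable, so gradient descent decouples: x follows -∂C/∂x, y follows -∂C/∂y.
∂C/∂x = -24(x - 4)(x + 1)(x + 4); at x=2 this is 864, so x decreases.
∂C/∂y = 6y(y - 3); at y=1 this is -12, so y increases.
x converges to its nearest critical value -1 (a local min of the x-part); y converges to 3. The iterate converges to (-1, 3).

(-1, 3)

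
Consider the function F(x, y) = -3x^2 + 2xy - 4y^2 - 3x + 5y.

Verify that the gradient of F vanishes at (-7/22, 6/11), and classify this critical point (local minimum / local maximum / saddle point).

local maximum

∇F = (-6x + 2y - 3, 2x - 8y + 5); substituting (-7/22, 6/11) gives ∇F = (0, 0), so (-7/22, 6/11) is indeed a critical point.
The Hessian of F is constant: H = [[-6, 2], [2, -8]].
det(H) = (-6)·(-8) − 2² = 44.
det(H) > 0 and tr(H) = -14 < 0, so H is negative definite and the point is a local maximum.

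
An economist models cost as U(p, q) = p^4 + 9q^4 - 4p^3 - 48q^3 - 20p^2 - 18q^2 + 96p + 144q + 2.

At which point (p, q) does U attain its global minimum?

(-3, 4)

U(p,q) separates as A(p) + B(q) + 2, so its minimum is min A + min B + 2.
A'(p) = 4(p - 4)(p - 2)(p + 3) vanishes at p ∈ {-3, 2, 4}; B'(q) = 36(q - 4)(q - 1)(q + 1) vanishes at q ∈ {-1, 1, 4}.
Local minima of A (where A''>0): A(-3)=-279, A(4)=64. Local minima of B: B(-1)=-105, B(4)=-480.
So the global minimum of U is A(-3) + B(4) + 2 = -279 − 480 + 2 = -757, attained at (-3, 4).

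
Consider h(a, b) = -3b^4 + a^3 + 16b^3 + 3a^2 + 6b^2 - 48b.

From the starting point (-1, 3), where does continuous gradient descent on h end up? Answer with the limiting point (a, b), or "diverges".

h is separable, so gradient descent decouples: a follows -∂h/∂a, b follows -∂h/∂b.
∂h/∂a = 3a(a + 2); at a=-1 this is -3, so a increases.
∂h/∂b = -12(b - 4)(b - 1)(b + 1); at b=3 this is 96, so b decreases.
a converges to its nearest critical value 0 (a local min of the a-part); b converges to 1. The iterate converges to (0, 1).

(0, 1)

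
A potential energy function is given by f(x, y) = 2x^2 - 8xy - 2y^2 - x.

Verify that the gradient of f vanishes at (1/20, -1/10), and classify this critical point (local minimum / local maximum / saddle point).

∇f = (4x - 8y - 1, -8x - 4y); substituting (1/20, -1/10) gives ∇f = (0, 0), so (1/20, -1/10) is indeed a critical point.
The Hessian of f is constant: H = [[4, -8], [-8, -4]].
det(H) = 4·(-4) − (-8)² = -80.
Since det(H) < 0, H is indefinite and the critical point is a saddle point.

saddle point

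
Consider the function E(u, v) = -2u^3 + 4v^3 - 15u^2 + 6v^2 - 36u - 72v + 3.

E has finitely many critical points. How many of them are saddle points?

2

E separates as a function of u plus a function of v, so ∇E=0 decouples.
∂E/∂u = -6(u + 2)(u + 3) = 0 at u ∈ {-3, -2}; ∂E/∂v = 12(v - 2)(v + 3) = 0 at v ∈ {-3, 2}.
The Hessian is diagonal: diag(E_uu, E_vv). Second derivatives: E_uu(-3)=6, E_uu(-2)=-6; E_vv(-3)=-60, E_vv(2)=60.
Saddle points occur where the two diagonal entries have opposite signs: (-3, -3), (-2, 2). Count: 2.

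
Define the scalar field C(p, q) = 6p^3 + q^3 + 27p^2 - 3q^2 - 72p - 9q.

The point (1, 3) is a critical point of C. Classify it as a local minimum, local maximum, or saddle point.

local minimum

The mixed partial ∂²C/∂p∂q is 0, so the Hessian at any point is diag(C_pp, C_qq) = diag(18(2p + 3), 6(q - 1)).
At (1, 3): H = diag(90, 12).
Both eigenvalues are positive, so H is positive definite: a local minimum.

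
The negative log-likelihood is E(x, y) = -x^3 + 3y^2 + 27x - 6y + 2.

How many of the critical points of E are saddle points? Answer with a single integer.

1

E separates as a function of x plus a function of y, so ∇E=0 decouples.
∂E/∂x = -3(x - 3)(x + 3) = 0 at x ∈ {-3, 3}; ∂E/∂y = 6(y - 1) = 0 at y ∈ {1}.
The Hessian is diagonal: diag(E_xx, E_yy). Second derivatives: E_xx(-3)=18, E_xx(3)=-18; E_yy(1)=6.
Saddle points occur where the two diagonal entries have opposite signs: (3, 1). Count: 1.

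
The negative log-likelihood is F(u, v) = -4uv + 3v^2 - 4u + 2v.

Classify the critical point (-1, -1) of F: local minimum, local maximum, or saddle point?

saddle point

The Hessian of F is constant: H = [[0, -4], [-4, 6]].
det(H) = 0·6 − (-4)² = -16.
Since det(H) < 0, H is indefinite and the critical point is a saddle point.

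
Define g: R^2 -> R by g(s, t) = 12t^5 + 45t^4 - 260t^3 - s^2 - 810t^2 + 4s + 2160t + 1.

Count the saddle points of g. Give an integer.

g separates as a function of s plus a function of t, so ∇g=0 decouples.
∂g/∂s = -2(s - 2) = 0 at s ∈ {2}; ∂g/∂t = 60(t - 3)(t - 1)(t + 3)(t + 4) = 0 at t ∈ {-4, -3, 1, 3}.
The Hessian is diagonal: diag(g_ss, g_tt). Second derivatives: g_ss(2)=-2; g_tt(-4)=-2100, g_tt(-3)=1440, g_tt(1)=-2400, g_tt(3)=5040.
Saddle points occur where the two diagonal entries have opposite signs: (2, -3), (2, 3). Count: 2.

2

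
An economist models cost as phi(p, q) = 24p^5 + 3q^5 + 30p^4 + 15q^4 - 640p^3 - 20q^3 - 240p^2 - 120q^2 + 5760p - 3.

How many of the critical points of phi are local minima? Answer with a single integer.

phi separates as a function of p plus a function of q, so ∇phi=0 decouples.
∂phi/∂p = 120(p - 3)(p - 2)(p + 2)(p + 4) = 0 at p ∈ {-4, -2, 2, 3}; ∂phi/∂q = 15q(q - 2)(q + 2)(q + 4) = 0 at q ∈ {-4, -2, 0, 2}.
The Hessian is diagonal: diag(phi_pp, phi_qq). Second derivatives: phi_pp(-4)=-10080, phi_pp(-2)=4800, phi_pp(2)=-2880, phi_pp(3)=4200; phi_qq(-4)=-720, phi_qq(-2)=240, phi_qq(0)=-240, phi_qq(2)=720.
Local minima occur where both diagonal entries positive: (-2, -2), (-2, 2), (3, -2), (3, 2). Count: 4.

4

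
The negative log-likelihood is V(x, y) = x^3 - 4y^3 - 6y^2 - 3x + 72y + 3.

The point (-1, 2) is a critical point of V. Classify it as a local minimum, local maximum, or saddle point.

The mixed partial ∂²V/∂x∂y is 0, so the Hessian at any point is diag(V_xx, V_yy) = diag(6x, -12(2y + 1)).
At (-1, 2): H = diag(-6, -60).
Both eigenvalues are negative, so H is negative definite: a local maximum.

local maximum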